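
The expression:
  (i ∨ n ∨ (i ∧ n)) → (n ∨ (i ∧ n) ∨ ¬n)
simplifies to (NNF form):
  True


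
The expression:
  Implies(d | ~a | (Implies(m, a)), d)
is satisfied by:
  {d: True}


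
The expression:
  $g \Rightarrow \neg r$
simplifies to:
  $\neg g \vee \neg r$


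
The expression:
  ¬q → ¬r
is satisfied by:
  {q: True, r: False}
  {r: False, q: False}
  {r: True, q: True}


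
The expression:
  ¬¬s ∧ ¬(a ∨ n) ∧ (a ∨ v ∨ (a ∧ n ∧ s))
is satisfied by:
  {s: True, v: True, n: False, a: False}


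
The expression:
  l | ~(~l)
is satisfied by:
  {l: True}


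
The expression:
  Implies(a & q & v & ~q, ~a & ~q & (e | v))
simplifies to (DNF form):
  True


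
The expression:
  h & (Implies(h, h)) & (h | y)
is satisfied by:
  {h: True}


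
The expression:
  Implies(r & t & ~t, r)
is always true.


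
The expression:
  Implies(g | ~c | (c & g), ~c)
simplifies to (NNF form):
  ~c | ~g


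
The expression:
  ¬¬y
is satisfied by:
  {y: True}


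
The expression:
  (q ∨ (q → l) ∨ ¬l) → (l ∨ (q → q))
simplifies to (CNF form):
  True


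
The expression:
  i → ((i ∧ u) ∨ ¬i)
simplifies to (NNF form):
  u ∨ ¬i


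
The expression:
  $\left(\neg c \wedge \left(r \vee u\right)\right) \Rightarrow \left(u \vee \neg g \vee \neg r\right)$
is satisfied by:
  {c: True, u: True, g: False, r: False}
  {c: True, g: False, u: False, r: False}
  {u: True, c: False, g: False, r: False}
  {c: False, g: False, u: False, r: False}
  {r: True, c: True, u: True, g: False}
  {r: True, c: True, g: False, u: False}
  {r: True, u: True, c: False, g: False}
  {r: True, c: False, g: False, u: False}
  {c: True, g: True, u: True, r: False}
  {c: True, g: True, r: False, u: False}
  {g: True, u: True, r: False, c: False}
  {g: True, r: False, u: False, c: False}
  {c: True, g: True, r: True, u: True}
  {c: True, g: True, r: True, u: False}
  {g: True, r: True, u: True, c: False}


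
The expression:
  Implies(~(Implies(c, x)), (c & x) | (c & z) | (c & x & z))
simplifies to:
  x | z | ~c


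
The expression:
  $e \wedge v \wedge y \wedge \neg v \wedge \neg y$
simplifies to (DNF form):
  $\text{False}$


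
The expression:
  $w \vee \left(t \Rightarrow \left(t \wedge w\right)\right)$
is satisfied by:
  {w: True, t: False}
  {t: False, w: False}
  {t: True, w: True}


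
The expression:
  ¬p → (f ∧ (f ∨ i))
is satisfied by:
  {p: True, f: True}
  {p: True, f: False}
  {f: True, p: False}


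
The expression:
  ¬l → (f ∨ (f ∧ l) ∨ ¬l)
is always true.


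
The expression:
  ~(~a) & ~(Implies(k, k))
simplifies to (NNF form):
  False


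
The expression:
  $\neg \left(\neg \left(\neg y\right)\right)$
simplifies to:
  $\neg y$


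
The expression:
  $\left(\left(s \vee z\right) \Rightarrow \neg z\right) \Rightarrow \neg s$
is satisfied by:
  {z: True, s: False}
  {s: False, z: False}
  {s: True, z: True}


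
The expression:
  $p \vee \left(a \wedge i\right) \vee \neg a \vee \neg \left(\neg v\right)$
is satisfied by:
  {i: True, v: True, p: True, a: False}
  {i: True, v: True, p: False, a: False}
  {i: True, p: True, v: False, a: False}
  {i: True, p: False, v: False, a: False}
  {v: True, p: True, i: False, a: False}
  {v: True, i: False, p: False, a: False}
  {v: False, p: True, i: False, a: False}
  {v: False, i: False, p: False, a: False}
  {i: True, a: True, v: True, p: True}
  {i: True, a: True, v: True, p: False}
  {i: True, a: True, p: True, v: False}
  {i: True, a: True, p: False, v: False}
  {a: True, v: True, p: True, i: False}
  {a: True, v: True, p: False, i: False}
  {a: True, p: True, v: False, i: False}


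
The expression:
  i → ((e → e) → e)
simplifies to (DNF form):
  e ∨ ¬i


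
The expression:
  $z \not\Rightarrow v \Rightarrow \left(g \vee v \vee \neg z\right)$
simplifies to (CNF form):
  $g \vee v \vee \neg z$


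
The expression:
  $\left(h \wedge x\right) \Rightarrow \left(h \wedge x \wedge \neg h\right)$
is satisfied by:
  {h: False, x: False}
  {x: True, h: False}
  {h: True, x: False}


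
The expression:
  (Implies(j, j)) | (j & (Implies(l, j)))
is always true.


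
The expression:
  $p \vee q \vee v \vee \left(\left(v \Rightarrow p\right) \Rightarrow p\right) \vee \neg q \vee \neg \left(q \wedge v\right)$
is always true.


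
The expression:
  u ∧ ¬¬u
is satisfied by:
  {u: True}


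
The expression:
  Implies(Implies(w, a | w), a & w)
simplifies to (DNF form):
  a & w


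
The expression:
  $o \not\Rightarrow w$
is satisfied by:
  {o: True, w: False}


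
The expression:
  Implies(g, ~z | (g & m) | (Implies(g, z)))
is always true.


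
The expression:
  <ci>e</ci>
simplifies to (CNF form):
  <ci>e</ci>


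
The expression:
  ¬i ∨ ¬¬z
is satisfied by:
  {z: True, i: False}
  {i: False, z: False}
  {i: True, z: True}


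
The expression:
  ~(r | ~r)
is never true.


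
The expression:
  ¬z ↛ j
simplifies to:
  j ∨ ¬z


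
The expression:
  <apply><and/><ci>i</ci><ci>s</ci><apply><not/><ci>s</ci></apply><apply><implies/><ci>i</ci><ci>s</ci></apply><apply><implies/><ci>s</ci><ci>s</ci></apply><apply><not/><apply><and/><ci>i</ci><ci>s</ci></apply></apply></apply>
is never true.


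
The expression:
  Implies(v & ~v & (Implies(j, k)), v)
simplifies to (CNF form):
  True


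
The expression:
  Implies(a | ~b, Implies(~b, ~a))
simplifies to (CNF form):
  b | ~a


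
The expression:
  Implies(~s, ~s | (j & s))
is always true.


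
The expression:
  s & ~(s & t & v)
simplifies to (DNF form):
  (s & ~t) | (s & ~v)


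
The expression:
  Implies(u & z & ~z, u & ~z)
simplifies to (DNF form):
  True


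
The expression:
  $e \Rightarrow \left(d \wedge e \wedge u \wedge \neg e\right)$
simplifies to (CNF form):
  $\neg e$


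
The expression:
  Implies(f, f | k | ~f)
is always true.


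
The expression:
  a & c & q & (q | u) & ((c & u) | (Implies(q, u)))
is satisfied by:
  {a: True, c: True, u: True, q: True}


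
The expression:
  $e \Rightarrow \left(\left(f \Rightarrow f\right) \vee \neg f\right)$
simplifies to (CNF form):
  $\text{True}$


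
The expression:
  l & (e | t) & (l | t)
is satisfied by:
  {t: True, e: True, l: True}
  {t: True, l: True, e: False}
  {e: True, l: True, t: False}


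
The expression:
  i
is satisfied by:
  {i: True}


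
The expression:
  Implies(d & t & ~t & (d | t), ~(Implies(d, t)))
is always true.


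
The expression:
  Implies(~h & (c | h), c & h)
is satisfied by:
  {h: True, c: False}
  {c: False, h: False}
  {c: True, h: True}


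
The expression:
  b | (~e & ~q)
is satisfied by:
  {b: True, e: False, q: False}
  {b: True, q: True, e: False}
  {b: True, e: True, q: False}
  {b: True, q: True, e: True}
  {q: False, e: False, b: False}


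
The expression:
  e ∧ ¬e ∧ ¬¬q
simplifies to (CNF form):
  False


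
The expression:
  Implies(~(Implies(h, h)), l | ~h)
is always true.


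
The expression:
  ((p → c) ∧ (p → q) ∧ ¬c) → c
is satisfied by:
  {c: True, p: True}
  {c: True, p: False}
  {p: True, c: False}


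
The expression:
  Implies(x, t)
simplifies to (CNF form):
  t | ~x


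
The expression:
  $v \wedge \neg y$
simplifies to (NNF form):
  $v \wedge \neg y$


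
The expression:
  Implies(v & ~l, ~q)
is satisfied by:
  {l: True, v: False, q: False}
  {v: False, q: False, l: False}
  {q: True, l: True, v: False}
  {q: True, v: False, l: False}
  {l: True, v: True, q: False}
  {v: True, l: False, q: False}
  {q: True, v: True, l: True}


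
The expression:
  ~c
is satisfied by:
  {c: False}


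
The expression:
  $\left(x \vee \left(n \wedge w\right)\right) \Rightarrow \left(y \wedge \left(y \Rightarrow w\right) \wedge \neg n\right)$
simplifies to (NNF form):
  $\left(w \vee \neg x\right) \wedge \left(y \vee \neg x\right) \wedge \left(\neg n \vee \neg w\right)$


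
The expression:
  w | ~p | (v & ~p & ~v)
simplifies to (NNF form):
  w | ~p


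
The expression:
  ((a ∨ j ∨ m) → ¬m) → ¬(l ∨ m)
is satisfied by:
  {m: True, l: False}
  {l: False, m: False}
  {l: True, m: True}


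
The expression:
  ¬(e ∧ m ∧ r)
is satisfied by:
  {m: False, e: False, r: False}
  {r: True, m: False, e: False}
  {e: True, m: False, r: False}
  {r: True, e: True, m: False}
  {m: True, r: False, e: False}
  {r: True, m: True, e: False}
  {e: True, m: True, r: False}


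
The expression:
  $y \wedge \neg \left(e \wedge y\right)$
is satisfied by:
  {y: True, e: False}


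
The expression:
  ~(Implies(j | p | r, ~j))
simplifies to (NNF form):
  j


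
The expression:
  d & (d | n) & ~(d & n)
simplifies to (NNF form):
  d & ~n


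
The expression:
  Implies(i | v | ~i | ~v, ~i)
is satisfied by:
  {i: False}


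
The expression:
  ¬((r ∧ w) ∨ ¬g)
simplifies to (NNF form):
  g ∧ (¬r ∨ ¬w)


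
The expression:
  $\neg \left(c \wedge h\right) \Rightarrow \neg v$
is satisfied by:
  {h: True, c: True, v: False}
  {h: True, c: False, v: False}
  {c: True, h: False, v: False}
  {h: False, c: False, v: False}
  {h: True, v: True, c: True}


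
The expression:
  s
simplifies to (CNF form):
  s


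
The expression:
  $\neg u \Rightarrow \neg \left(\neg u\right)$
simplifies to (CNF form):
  $u$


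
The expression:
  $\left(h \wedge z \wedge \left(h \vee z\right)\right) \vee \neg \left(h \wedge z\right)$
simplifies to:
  $\text{True}$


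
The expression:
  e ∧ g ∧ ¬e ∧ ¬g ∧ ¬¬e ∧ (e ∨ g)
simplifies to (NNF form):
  False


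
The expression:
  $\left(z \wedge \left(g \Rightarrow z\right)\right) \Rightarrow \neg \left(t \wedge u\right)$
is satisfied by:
  {u: False, t: False, z: False}
  {z: True, u: False, t: False}
  {t: True, u: False, z: False}
  {z: True, t: True, u: False}
  {u: True, z: False, t: False}
  {z: True, u: True, t: False}
  {t: True, u: True, z: False}


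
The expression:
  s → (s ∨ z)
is always true.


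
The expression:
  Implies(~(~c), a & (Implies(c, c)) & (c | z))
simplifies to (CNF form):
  a | ~c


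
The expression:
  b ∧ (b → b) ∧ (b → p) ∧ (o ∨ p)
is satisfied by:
  {p: True, b: True}


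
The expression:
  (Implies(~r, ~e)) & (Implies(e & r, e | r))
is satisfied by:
  {r: True, e: False}
  {e: False, r: False}
  {e: True, r: True}


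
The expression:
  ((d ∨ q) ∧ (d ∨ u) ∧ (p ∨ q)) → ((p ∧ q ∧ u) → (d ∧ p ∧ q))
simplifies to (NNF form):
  d ∨ ¬p ∨ ¬q ∨ ¬u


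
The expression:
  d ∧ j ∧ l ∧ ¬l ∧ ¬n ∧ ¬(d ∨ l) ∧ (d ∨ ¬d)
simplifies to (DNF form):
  False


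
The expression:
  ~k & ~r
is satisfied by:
  {r: False, k: False}


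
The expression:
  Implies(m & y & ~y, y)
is always true.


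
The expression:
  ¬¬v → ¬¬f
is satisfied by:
  {f: True, v: False}
  {v: False, f: False}
  {v: True, f: True}


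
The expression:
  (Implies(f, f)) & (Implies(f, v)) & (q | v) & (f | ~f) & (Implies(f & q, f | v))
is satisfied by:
  {q: True, v: True, f: False}
  {v: True, f: False, q: False}
  {q: True, v: True, f: True}
  {v: True, f: True, q: False}
  {q: True, f: False, v: False}


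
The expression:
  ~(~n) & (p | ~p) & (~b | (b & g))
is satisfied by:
  {n: True, g: True, b: False}
  {n: True, g: False, b: False}
  {n: True, b: True, g: True}


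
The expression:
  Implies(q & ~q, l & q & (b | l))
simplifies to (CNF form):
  True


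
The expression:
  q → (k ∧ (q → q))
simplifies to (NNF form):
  k ∨ ¬q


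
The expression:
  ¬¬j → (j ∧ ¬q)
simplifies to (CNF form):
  ¬j ∨ ¬q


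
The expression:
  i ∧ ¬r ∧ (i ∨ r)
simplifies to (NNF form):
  i ∧ ¬r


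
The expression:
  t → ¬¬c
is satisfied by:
  {c: True, t: False}
  {t: False, c: False}
  {t: True, c: True}


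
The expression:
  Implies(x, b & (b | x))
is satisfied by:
  {b: True, x: False}
  {x: False, b: False}
  {x: True, b: True}


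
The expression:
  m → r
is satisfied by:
  {r: True, m: False}
  {m: False, r: False}
  {m: True, r: True}


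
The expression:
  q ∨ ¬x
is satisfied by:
  {q: True, x: False}
  {x: False, q: False}
  {x: True, q: True}


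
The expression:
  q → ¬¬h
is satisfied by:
  {h: True, q: False}
  {q: False, h: False}
  {q: True, h: True}


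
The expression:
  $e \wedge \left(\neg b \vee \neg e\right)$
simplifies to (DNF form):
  $e \wedge \neg b$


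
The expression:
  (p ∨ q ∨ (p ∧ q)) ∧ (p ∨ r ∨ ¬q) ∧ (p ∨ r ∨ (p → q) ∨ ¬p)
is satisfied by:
  {q: True, p: True, r: True}
  {q: True, p: True, r: False}
  {p: True, r: True, q: False}
  {p: True, r: False, q: False}
  {q: True, r: True, p: False}


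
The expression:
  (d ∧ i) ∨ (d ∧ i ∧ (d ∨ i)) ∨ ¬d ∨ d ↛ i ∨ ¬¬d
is always true.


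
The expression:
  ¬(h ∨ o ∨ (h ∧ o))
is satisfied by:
  {o: False, h: False}


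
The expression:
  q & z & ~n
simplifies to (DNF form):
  q & z & ~n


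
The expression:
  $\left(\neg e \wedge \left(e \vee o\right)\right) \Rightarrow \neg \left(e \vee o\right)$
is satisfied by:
  {e: True, o: False}
  {o: False, e: False}
  {o: True, e: True}


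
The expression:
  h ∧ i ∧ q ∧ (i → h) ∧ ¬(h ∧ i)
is never true.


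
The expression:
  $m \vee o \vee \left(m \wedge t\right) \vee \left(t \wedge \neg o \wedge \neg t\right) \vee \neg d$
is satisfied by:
  {o: True, m: True, d: False}
  {o: True, m: False, d: False}
  {m: True, o: False, d: False}
  {o: False, m: False, d: False}
  {d: True, o: True, m: True}
  {d: True, o: True, m: False}
  {d: True, m: True, o: False}


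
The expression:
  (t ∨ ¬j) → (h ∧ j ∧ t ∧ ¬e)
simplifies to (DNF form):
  (j ∧ ¬t) ∨ (h ∧ j ∧ ¬e) ∨ (h ∧ j ∧ ¬t) ∨ (j ∧ ¬e ∧ ¬t)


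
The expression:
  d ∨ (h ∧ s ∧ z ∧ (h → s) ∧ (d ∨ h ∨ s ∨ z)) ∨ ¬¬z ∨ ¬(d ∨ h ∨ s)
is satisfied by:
  {d: True, z: True, s: False, h: False}
  {d: True, z: True, h: True, s: False}
  {d: True, z: True, s: True, h: False}
  {d: True, z: True, h: True, s: True}
  {d: True, s: False, h: False, z: False}
  {d: True, h: True, s: False, z: False}
  {d: True, s: True, h: False, z: False}
  {d: True, h: True, s: True, z: False}
  {z: True, s: False, h: False, d: False}
  {h: True, z: True, s: False, d: False}
  {z: True, s: True, h: False, d: False}
  {h: True, z: True, s: True, d: False}
  {z: False, s: False, h: False, d: False}


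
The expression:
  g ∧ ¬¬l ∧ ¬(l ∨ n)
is never true.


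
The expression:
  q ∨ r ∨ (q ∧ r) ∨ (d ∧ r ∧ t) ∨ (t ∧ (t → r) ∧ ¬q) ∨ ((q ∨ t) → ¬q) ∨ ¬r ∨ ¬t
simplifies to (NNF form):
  True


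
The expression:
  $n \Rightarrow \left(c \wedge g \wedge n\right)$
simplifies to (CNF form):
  $\left(c \vee \neg n\right) \wedge \left(g \vee \neg n\right)$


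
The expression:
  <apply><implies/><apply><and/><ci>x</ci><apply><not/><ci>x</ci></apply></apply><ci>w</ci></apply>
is always true.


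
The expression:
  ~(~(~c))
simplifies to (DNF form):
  ~c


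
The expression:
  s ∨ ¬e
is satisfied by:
  {s: True, e: False}
  {e: False, s: False}
  {e: True, s: True}


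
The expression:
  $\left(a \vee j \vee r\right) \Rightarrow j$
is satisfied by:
  {j: True, r: False, a: False}
  {a: True, j: True, r: False}
  {j: True, r: True, a: False}
  {a: True, j: True, r: True}
  {a: False, r: False, j: False}


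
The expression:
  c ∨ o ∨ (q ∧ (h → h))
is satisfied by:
  {q: True, c: True, o: True}
  {q: True, c: True, o: False}
  {q: True, o: True, c: False}
  {q: True, o: False, c: False}
  {c: True, o: True, q: False}
  {c: True, o: False, q: False}
  {o: True, c: False, q: False}


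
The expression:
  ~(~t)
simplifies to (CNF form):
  t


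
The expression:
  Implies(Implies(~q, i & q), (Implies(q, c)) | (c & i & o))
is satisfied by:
  {c: True, q: False}
  {q: False, c: False}
  {q: True, c: True}


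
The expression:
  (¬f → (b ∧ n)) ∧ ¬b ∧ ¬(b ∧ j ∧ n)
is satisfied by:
  {f: True, b: False}


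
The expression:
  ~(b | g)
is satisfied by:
  {g: False, b: False}


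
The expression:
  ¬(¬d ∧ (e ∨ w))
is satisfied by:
  {d: True, e: False, w: False}
  {d: True, w: True, e: False}
  {d: True, e: True, w: False}
  {d: True, w: True, e: True}
  {w: False, e: False, d: False}


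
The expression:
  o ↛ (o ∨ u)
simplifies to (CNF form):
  False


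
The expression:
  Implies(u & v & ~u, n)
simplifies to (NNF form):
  True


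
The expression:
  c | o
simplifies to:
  c | o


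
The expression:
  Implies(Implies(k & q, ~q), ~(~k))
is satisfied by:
  {k: True}


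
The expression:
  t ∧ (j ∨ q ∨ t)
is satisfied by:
  {t: True}


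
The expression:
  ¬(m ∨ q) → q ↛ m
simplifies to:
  m ∨ q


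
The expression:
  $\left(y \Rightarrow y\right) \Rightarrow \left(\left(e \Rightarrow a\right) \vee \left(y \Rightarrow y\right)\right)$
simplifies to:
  $\text{True}$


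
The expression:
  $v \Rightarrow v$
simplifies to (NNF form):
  $\text{True}$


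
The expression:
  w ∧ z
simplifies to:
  w ∧ z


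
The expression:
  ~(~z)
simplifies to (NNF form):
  z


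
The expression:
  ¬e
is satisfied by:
  {e: False}


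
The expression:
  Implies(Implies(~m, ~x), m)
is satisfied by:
  {x: True, m: True}
  {x: True, m: False}
  {m: True, x: False}


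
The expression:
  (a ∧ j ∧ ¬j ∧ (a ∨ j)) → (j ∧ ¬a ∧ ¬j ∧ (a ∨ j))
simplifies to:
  True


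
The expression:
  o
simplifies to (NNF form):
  o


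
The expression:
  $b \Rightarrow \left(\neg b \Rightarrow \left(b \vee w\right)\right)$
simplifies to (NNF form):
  $\text{True}$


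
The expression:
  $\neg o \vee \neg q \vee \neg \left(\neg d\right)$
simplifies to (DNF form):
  $d \vee \neg o \vee \neg q$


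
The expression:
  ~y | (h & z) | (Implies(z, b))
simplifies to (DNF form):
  b | h | ~y | ~z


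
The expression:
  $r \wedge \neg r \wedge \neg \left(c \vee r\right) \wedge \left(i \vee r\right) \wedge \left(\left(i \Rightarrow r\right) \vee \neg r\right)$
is never true.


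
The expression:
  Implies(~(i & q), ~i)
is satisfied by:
  {q: True, i: False}
  {i: False, q: False}
  {i: True, q: True}


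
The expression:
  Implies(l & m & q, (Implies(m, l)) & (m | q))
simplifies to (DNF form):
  True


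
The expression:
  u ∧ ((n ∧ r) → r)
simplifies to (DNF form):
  u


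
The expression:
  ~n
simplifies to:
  ~n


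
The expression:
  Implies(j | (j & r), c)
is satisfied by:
  {c: True, j: False}
  {j: False, c: False}
  {j: True, c: True}


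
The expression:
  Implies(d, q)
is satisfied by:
  {q: True, d: False}
  {d: False, q: False}
  {d: True, q: True}


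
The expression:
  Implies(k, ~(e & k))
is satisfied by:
  {k: False, e: False}
  {e: True, k: False}
  {k: True, e: False}


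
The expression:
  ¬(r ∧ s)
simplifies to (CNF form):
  ¬r ∨ ¬s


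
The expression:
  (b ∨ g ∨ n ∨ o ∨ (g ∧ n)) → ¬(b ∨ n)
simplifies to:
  ¬b ∧ ¬n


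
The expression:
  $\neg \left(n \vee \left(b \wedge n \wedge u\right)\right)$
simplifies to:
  $\neg n$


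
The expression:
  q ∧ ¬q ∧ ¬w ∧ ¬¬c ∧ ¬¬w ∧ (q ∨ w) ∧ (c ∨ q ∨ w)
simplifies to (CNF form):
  False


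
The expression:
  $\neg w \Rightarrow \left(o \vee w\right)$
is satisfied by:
  {o: True, w: True}
  {o: True, w: False}
  {w: True, o: False}


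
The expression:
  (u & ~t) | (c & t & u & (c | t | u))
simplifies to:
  u & (c | ~t)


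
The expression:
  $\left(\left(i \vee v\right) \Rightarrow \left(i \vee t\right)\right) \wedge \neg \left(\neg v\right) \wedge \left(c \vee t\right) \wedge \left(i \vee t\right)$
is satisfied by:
  {i: True, t: True, c: True, v: True}
  {i: True, t: True, v: True, c: False}
  {t: True, c: True, v: True, i: False}
  {t: True, v: True, c: False, i: False}
  {i: True, c: True, v: True, t: False}


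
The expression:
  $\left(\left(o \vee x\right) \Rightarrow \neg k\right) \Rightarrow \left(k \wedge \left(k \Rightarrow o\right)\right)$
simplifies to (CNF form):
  $k \wedge \left(o \vee x\right)$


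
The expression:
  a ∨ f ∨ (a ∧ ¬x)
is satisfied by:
  {a: True, f: True}
  {a: True, f: False}
  {f: True, a: False}


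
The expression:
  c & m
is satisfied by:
  {c: True, m: True}


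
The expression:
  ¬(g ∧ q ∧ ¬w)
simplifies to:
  w ∨ ¬g ∨ ¬q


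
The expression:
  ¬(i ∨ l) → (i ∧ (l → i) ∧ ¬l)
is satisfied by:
  {i: True, l: True}
  {i: True, l: False}
  {l: True, i: False}


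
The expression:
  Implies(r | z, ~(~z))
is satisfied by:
  {z: True, r: False}
  {r: False, z: False}
  {r: True, z: True}


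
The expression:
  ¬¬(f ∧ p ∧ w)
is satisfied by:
  {p: True, w: True, f: True}


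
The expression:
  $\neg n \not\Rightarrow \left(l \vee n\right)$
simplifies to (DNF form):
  $\neg l \wedge \neg n$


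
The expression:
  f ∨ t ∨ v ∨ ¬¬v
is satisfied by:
  {t: True, v: True, f: True}
  {t: True, v: True, f: False}
  {t: True, f: True, v: False}
  {t: True, f: False, v: False}
  {v: True, f: True, t: False}
  {v: True, f: False, t: False}
  {f: True, v: False, t: False}


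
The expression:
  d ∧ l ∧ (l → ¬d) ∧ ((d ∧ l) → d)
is never true.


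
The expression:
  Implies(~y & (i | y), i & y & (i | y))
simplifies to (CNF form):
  y | ~i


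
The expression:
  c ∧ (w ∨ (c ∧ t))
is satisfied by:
  {c: True, t: True, w: True}
  {c: True, t: True, w: False}
  {c: True, w: True, t: False}


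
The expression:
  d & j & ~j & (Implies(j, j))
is never true.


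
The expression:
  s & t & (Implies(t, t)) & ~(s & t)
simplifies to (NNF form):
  False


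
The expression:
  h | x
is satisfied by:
  {x: True, h: True}
  {x: True, h: False}
  {h: True, x: False}


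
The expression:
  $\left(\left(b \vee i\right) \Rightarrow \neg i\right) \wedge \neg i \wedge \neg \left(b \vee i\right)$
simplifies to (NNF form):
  $\neg b \wedge \neg i$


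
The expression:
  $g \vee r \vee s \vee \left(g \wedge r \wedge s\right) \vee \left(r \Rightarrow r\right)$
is always true.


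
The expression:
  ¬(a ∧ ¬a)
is always true.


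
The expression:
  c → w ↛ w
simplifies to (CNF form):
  ¬c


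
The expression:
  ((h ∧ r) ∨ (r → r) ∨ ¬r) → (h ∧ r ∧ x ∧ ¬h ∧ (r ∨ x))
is never true.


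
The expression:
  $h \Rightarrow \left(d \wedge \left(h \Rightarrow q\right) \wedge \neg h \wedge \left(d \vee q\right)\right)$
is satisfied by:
  {h: False}


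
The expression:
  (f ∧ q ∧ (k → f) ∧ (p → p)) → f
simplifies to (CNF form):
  True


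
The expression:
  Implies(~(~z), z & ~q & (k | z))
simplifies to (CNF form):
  ~q | ~z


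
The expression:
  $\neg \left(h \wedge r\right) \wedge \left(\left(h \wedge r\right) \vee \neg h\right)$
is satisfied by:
  {h: False}


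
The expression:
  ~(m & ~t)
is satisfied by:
  {t: True, m: False}
  {m: False, t: False}
  {m: True, t: True}


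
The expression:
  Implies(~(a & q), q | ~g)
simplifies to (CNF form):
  q | ~g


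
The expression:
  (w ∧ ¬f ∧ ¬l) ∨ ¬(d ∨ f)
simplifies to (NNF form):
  ¬f ∧ (w ∨ ¬d) ∧ (¬d ∨ ¬l)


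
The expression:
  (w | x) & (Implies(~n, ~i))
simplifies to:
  (n & w) | (n & x) | (w & ~i) | (x & ~i)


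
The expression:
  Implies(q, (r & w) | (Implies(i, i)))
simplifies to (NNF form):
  True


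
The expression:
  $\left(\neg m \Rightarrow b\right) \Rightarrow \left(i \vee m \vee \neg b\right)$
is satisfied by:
  {i: True, m: True, b: False}
  {i: True, m: False, b: False}
  {m: True, i: False, b: False}
  {i: False, m: False, b: False}
  {i: True, b: True, m: True}
  {i: True, b: True, m: False}
  {b: True, m: True, i: False}


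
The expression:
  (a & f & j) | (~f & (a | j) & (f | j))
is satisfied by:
  {j: True, a: True, f: False}
  {j: True, a: False, f: False}
  {j: True, f: True, a: True}


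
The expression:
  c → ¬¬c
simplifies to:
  True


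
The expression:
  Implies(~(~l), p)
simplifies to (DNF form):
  p | ~l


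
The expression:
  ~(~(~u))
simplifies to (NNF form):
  ~u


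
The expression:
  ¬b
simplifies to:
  ¬b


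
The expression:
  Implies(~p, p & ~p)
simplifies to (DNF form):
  p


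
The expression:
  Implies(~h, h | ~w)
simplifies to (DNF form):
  h | ~w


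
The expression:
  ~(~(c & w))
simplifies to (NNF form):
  c & w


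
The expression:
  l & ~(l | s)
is never true.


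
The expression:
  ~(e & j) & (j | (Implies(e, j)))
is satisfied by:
  {e: False}


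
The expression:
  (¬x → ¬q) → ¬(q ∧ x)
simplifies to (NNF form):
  ¬q ∨ ¬x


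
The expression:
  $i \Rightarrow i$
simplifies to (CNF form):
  $\text{True}$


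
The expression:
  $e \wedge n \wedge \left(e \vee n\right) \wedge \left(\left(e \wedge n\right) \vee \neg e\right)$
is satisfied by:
  {e: True, n: True}


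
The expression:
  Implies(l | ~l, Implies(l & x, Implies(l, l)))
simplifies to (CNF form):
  True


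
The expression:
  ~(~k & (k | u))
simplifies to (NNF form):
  k | ~u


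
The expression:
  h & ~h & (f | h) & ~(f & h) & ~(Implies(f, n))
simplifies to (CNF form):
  False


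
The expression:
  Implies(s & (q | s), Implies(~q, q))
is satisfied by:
  {q: True, s: False}
  {s: False, q: False}
  {s: True, q: True}


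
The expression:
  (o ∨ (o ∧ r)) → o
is always true.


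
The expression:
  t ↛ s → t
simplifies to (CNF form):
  True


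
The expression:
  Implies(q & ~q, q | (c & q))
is always true.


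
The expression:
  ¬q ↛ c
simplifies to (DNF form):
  c ∨ ¬q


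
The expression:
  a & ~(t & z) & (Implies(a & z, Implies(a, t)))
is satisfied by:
  {a: True, z: False}


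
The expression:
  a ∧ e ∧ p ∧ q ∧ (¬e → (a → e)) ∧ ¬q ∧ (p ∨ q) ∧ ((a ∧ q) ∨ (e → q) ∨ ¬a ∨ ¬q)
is never true.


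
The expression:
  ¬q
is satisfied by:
  {q: False}


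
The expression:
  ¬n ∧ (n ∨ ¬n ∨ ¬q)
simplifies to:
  ¬n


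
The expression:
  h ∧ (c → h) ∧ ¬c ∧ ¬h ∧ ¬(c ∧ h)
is never true.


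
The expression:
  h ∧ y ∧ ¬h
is never true.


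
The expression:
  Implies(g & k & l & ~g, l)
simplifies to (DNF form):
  True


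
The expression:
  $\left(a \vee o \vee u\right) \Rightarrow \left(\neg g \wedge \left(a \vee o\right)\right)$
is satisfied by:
  {a: True, o: True, u: False, g: False}
  {a: True, o: True, u: True, g: False}
  {a: True, u: False, g: False, o: False}
  {a: True, u: True, g: False, o: False}
  {o: True, u: False, g: False, a: False}
  {o: True, u: True, g: False, a: False}
  {u: False, o: False, g: False, a: False}
  {g: True, u: False, o: False, a: False}


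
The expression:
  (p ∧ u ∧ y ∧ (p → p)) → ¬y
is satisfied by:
  {p: False, u: False, y: False}
  {y: True, p: False, u: False}
  {u: True, p: False, y: False}
  {y: True, u: True, p: False}
  {p: True, y: False, u: False}
  {y: True, p: True, u: False}
  {u: True, p: True, y: False}


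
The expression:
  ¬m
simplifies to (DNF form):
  ¬m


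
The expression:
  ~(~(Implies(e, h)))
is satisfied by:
  {h: True, e: False}
  {e: False, h: False}
  {e: True, h: True}


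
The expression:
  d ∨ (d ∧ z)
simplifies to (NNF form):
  d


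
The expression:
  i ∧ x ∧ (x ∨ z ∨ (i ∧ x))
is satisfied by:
  {i: True, x: True}


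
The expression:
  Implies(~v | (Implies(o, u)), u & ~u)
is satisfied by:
  {o: True, v: True, u: False}


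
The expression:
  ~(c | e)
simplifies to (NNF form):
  ~c & ~e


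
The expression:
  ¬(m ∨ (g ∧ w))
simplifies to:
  ¬m ∧ (¬g ∨ ¬w)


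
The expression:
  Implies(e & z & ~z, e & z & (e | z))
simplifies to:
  True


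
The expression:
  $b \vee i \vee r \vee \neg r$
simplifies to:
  $\text{True}$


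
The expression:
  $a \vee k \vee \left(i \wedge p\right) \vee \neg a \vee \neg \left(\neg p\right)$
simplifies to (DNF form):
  $\text{True}$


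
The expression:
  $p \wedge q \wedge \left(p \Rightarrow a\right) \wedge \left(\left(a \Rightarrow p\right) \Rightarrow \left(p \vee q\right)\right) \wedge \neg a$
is never true.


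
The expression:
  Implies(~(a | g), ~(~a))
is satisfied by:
  {a: True, g: True}
  {a: True, g: False}
  {g: True, a: False}


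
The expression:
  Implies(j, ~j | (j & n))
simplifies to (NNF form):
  n | ~j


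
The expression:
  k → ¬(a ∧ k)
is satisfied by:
  {k: False, a: False}
  {a: True, k: False}
  {k: True, a: False}


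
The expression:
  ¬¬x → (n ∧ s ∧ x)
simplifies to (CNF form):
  (n ∨ ¬x) ∧ (s ∨ ¬x)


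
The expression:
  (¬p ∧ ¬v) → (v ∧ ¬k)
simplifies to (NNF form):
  p ∨ v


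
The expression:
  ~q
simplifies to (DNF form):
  ~q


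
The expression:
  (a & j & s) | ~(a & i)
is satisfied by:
  {s: True, j: True, a: False, i: False}
  {s: True, j: False, a: False, i: False}
  {j: True, i: False, s: False, a: False}
  {i: False, j: False, s: False, a: False}
  {i: True, s: True, j: True, a: False}
  {i: True, s: True, j: False, a: False}
  {i: True, j: True, s: False, a: False}
  {i: True, j: False, s: False, a: False}
  {a: True, s: True, j: True, i: False}
  {a: True, s: True, j: False, i: False}
  {a: True, j: True, s: False, i: False}
  {a: True, j: False, s: False, i: False}
  {i: True, a: True, s: True, j: True}


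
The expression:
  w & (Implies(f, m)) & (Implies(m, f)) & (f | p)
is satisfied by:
  {p: True, f: True, m: True, w: True}
  {f: True, m: True, w: True, p: False}
  {p: True, w: True, m: False, f: False}


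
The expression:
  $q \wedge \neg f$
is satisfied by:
  {q: True, f: False}


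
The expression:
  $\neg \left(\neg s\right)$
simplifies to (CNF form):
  $s$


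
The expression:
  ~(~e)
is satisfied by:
  {e: True}


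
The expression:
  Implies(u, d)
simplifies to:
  d | ~u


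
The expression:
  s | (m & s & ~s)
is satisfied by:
  {s: True}


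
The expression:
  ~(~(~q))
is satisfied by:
  {q: False}


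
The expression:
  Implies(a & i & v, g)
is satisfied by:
  {g: True, v: False, a: False, i: False}
  {i: False, v: False, g: False, a: False}
  {i: True, g: True, v: False, a: False}
  {i: True, v: False, g: False, a: False}
  {a: True, g: True, i: False, v: False}
  {a: True, i: False, v: False, g: False}
  {a: True, i: True, g: True, v: False}
  {a: True, i: True, v: False, g: False}
  {g: True, v: True, a: False, i: False}
  {v: True, a: False, g: False, i: False}
  {i: True, v: True, g: True, a: False}
  {i: True, v: True, a: False, g: False}
  {g: True, v: True, a: True, i: False}
  {v: True, a: True, i: False, g: False}
  {i: True, v: True, a: True, g: True}


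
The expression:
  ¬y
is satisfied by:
  {y: False}


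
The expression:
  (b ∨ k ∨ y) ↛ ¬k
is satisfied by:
  {k: True}


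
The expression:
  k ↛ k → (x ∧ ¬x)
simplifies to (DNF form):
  True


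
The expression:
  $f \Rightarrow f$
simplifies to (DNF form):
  $\text{True}$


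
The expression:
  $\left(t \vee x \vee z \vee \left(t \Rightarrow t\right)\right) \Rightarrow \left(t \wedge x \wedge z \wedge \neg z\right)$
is never true.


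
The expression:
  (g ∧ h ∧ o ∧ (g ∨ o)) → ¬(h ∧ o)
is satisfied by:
  {h: False, o: False, g: False}
  {g: True, h: False, o: False}
  {o: True, h: False, g: False}
  {g: True, o: True, h: False}
  {h: True, g: False, o: False}
  {g: True, h: True, o: False}
  {o: True, h: True, g: False}


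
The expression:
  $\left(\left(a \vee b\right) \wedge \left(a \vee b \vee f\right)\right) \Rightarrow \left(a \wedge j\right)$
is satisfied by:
  {j: True, b: False, a: False}
  {j: False, b: False, a: False}
  {a: True, j: True, b: False}
  {a: True, b: True, j: True}


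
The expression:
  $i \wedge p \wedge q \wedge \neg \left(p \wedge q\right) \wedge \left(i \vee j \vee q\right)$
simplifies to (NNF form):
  $\text{False}$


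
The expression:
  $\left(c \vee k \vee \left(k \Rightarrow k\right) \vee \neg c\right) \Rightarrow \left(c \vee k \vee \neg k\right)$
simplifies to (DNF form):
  $\text{True}$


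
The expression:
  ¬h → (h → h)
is always true.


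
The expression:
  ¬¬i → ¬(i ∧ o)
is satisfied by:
  {o: False, i: False}
  {i: True, o: False}
  {o: True, i: False}


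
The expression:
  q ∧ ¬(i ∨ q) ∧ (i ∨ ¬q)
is never true.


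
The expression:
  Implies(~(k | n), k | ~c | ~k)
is always true.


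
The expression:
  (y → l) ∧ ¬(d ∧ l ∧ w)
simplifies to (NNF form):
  (l ∧ ¬d) ∨ (l ∧ ¬w) ∨ (¬l ∧ ¬y)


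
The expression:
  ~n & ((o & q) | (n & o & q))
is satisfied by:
  {o: True, q: True, n: False}


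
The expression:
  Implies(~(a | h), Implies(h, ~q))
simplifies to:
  True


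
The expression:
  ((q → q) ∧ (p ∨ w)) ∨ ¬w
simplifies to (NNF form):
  True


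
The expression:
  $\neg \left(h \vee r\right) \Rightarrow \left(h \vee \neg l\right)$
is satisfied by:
  {r: True, h: True, l: False}
  {r: True, l: False, h: False}
  {h: True, l: False, r: False}
  {h: False, l: False, r: False}
  {r: True, h: True, l: True}
  {r: True, l: True, h: False}
  {h: True, l: True, r: False}


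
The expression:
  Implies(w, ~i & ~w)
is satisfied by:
  {w: False}


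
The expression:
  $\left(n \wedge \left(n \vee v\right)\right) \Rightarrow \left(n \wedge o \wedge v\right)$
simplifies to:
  $\left(o \wedge v\right) \vee \neg n$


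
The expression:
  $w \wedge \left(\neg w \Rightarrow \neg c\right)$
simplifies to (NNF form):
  $w$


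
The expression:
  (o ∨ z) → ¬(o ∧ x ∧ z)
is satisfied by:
  {o: False, z: False, x: False}
  {x: True, o: False, z: False}
  {z: True, o: False, x: False}
  {x: True, z: True, o: False}
  {o: True, x: False, z: False}
  {x: True, o: True, z: False}
  {z: True, o: True, x: False}


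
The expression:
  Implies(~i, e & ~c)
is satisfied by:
  {i: True, e: True, c: False}
  {i: True, e: False, c: False}
  {i: True, c: True, e: True}
  {i: True, c: True, e: False}
  {e: True, c: False, i: False}


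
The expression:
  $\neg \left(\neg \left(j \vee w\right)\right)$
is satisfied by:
  {w: True, j: True}
  {w: True, j: False}
  {j: True, w: False}


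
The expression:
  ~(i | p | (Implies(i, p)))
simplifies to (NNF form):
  False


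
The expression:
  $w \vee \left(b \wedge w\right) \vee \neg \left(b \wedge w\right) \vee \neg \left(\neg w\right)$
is always true.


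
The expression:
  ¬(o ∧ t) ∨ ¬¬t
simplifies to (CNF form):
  True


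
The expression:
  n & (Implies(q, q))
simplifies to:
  n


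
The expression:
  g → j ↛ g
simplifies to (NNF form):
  ¬g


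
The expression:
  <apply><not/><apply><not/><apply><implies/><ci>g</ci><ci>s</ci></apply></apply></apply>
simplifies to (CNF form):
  <apply><or/><ci>s</ci><apply><not/><ci>g</ci></apply></apply>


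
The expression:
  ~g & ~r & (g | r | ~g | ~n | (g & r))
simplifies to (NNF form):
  ~g & ~r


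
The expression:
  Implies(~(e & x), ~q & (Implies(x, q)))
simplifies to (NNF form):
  (e & x) | (~q & ~x)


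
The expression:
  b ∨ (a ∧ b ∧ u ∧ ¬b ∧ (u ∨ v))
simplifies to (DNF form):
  b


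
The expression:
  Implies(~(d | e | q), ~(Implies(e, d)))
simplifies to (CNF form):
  d | e | q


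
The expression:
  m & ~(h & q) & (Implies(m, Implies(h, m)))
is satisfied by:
  {m: True, h: False, q: False}
  {q: True, m: True, h: False}
  {h: True, m: True, q: False}


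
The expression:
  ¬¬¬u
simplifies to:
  ¬u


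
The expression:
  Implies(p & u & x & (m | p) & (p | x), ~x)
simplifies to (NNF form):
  ~p | ~u | ~x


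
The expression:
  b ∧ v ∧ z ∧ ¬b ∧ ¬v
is never true.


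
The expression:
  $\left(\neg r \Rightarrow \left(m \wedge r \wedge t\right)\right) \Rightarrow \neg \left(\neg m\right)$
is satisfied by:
  {m: True, r: False}
  {r: False, m: False}
  {r: True, m: True}


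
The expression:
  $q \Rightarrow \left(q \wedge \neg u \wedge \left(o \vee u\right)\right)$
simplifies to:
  $\left(o \wedge \neg u\right) \vee \neg q$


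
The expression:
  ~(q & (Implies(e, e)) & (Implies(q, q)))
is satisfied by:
  {q: False}


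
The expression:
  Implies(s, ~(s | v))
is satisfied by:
  {s: False}


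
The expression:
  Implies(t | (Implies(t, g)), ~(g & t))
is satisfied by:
  {g: False, t: False}
  {t: True, g: False}
  {g: True, t: False}


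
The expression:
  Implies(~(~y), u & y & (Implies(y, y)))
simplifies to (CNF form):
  u | ~y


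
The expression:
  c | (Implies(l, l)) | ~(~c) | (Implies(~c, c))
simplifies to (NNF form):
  True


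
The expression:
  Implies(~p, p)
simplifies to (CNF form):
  p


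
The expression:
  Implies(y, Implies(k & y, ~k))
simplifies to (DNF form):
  ~k | ~y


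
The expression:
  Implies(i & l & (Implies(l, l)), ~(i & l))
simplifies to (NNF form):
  ~i | ~l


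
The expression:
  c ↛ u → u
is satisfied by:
  {u: True, c: False}
  {c: False, u: False}
  {c: True, u: True}


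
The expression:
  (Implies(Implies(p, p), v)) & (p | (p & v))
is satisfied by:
  {p: True, v: True}


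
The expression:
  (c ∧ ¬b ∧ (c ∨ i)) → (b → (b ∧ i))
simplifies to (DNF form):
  True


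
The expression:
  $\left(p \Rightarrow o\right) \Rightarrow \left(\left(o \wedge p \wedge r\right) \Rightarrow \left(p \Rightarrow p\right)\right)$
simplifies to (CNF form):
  $\text{True}$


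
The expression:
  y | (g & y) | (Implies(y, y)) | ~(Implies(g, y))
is always true.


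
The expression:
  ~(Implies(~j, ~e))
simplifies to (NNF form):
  e & ~j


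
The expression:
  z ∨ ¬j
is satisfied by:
  {z: True, j: False}
  {j: False, z: False}
  {j: True, z: True}


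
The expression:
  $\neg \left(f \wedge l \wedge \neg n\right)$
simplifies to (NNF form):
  $n \vee \neg f \vee \neg l$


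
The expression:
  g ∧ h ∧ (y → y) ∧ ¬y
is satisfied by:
  {h: True, g: True, y: False}


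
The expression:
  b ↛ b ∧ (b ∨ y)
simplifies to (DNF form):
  False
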